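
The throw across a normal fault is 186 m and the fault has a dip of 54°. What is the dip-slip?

230 m

dip-slip = throw / sin(dip) = 186 / sin(54°) = 230 m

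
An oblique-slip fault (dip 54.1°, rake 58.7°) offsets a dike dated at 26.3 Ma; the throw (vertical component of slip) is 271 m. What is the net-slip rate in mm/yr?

0.0149 mm/yr

dip-slip = throw / sin(dip) = 271 / sin(54.1°) = 334.6 m
net slip = dip-slip / sin(rake) = 334.6 / sin(58.7°) = 391.5 m
rate = 391.5 m / 26.3 Ma = 0.0000149 m/yr = 0.0149 mm/yr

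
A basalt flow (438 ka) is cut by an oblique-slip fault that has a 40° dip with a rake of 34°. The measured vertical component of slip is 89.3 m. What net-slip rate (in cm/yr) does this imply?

dip-slip = throw / sin(dip) = 89.3 / sin(40°) = 138.9 m
net slip = dip-slip / sin(rake) = 138.9 / sin(34°) = 248.4 m
rate = 248.4 m / 438 ka = 0.000567 m/yr = 0.0567 cm/yr

0.0567 cm/yr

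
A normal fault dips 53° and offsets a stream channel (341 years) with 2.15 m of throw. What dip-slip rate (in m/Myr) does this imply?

7890 m/Myr

dip-slip = throw / sin(dip) = 2.15 m / sin(53°) = 2.692 m
rate = 2.692 m / 341 years = 0.00789 m/yr = 7890 m/Myr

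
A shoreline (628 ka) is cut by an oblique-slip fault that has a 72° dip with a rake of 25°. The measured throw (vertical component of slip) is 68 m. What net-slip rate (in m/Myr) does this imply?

269 m/Myr

dip-slip = throw / sin(dip) = 68 / sin(72°) = 71.50 m
net slip = dip-slip / sin(rake) = 71.50 / sin(25°) = 169.2 m
rate = 169.2 m / 628 ka = 0.000269 m/yr = 269 m/Myr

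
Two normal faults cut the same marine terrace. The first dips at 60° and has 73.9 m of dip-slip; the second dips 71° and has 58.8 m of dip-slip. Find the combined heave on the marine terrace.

56.1 m

heave_A = 73.9 × cos(60°) = 36.95 m
heave_B = 58.8 × cos(71°) = 19.14 m
total = 36.95 + 19.14 = 56.1 m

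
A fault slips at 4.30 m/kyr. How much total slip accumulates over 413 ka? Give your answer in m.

slip = rate × time = 4.30 m/kyr × 413 ka = 1780 m

1780 m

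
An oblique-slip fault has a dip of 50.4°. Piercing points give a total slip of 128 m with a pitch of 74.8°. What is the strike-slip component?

strike-slip = net slip × cos(rake) = 128 m × cos(74.8°) = 33.6 m

33.6 m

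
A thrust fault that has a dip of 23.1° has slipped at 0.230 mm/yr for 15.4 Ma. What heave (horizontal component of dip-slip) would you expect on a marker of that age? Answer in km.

3.26 km

dip-slip = rate × time = 0.230 mm/yr × 15.4 Ma = 3542 m
heave = dip-slip × cos(dip) = 3542 × cos(23.1°) = 3260 m = 3.26 km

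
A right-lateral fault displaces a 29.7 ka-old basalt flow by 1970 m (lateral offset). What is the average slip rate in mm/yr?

66.3 mm/yr

rate = 1970 m / 29.7 ka = 0.0663 m/yr = 66.3 mm/yr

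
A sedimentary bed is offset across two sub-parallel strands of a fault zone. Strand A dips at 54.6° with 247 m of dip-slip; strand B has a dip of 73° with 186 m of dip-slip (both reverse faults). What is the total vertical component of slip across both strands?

throw_A = 247 × sin(54.6°) = 201.3 m
throw_B = 186 × sin(73°) = 177.9 m
total = 201.3 + 177.9 = 379 m

379 m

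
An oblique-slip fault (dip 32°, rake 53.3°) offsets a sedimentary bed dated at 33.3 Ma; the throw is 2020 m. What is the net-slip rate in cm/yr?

dip-slip = throw / sin(dip) = 2020 / sin(32°) = 3812 m
net slip = dip-slip / sin(rake) = 3812 / sin(53.3°) = 4754 m
rate = 4754 m / 33.3 Ma = 0.000143 m/yr = 0.0143 cm/yr

0.0143 cm/yr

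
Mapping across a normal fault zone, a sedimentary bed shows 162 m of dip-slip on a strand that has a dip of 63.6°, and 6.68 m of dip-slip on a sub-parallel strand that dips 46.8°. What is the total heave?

76.6 m

heave_A = 162 × cos(63.6°) = 72.03 m
heave_B = 6.68 × cos(46.8°) = 4.573 m
total = 72.03 + 4.573 = 76.6 m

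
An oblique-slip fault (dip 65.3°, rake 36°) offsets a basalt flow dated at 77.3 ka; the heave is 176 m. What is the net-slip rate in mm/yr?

dip-slip = heave / cos(dip) = 176 / cos(65.3°) = 421.2 m
net slip = dip-slip / sin(rake) = 421.2 / sin(36°) = 716.6 m
rate = 716.6 m / 77.3 ka = 0.00927 m/yr = 9.27 mm/yr

9.27 mm/yr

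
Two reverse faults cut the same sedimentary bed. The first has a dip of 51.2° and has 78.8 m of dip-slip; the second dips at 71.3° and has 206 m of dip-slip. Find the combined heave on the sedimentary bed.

115 m

heave_A = 78.8 × cos(51.2°) = 49.38 m
heave_B = 206 × cos(71.3°) = 66.05 m
total = 49.38 + 66.05 = 115 m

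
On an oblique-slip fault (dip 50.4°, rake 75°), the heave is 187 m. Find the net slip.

304 m

dip-slip = heave / cos(dip) = 187 / cos(50.4°) = 293.4 m
net slip = dip-slip / sin(rake) = 293.4 / sin(75°) = 304 m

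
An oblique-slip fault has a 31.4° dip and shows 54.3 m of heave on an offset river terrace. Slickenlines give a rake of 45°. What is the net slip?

dip-slip = heave / cos(dip) = 54.3 / cos(31.4°) = 63.62 m
net slip = dip-slip / sin(rake) = 63.62 / sin(45°) = 90 m

90 m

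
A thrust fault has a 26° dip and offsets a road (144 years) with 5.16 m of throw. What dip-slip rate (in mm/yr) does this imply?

dip-slip = throw / sin(dip) = 5.16 m / sin(26°) = 11.77 m
rate = 11.77 m / 144 years = 0.0817 m/yr = 81.7 mm/yr

81.7 mm/yr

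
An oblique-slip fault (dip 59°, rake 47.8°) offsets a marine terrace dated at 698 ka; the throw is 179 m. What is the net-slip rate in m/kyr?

dip-slip = throw / sin(dip) = 179 / sin(59°) = 208.8 m
net slip = dip-slip / sin(rake) = 208.8 / sin(47.8°) = 281.9 m
rate = 281.9 m / 698 ka = 0.000404 m/yr = 0.404 m/kyr

0.404 m/kyr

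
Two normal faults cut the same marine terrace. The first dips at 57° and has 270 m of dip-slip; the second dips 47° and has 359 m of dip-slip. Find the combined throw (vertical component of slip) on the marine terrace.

489 m

throw_A = 270 × sin(57°) = 226.4 m
throw_B = 359 × sin(47°) = 262.6 m
total = 226.4 + 262.6 = 489 m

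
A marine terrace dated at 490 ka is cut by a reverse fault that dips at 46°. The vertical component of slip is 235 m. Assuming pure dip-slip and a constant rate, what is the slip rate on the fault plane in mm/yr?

dip-slip = throw / sin(dip) = 235 m / sin(46°) = 326.7 m
rate = 326.7 m / 490 ka = 0.000667 m/yr = 0.667 mm/yr

0.667 mm/yr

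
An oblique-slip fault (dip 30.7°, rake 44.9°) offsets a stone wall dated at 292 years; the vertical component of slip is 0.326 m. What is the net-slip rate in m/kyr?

3.10 m/kyr

dip-slip = throw / sin(dip) = 0.326 / sin(30.7°) = 0.6385 m
net slip = dip-slip / sin(rake) = 0.6385 / sin(44.9°) = 0.9046 m
rate = 0.9046 m / 292 years = 0.00310 m/yr = 3.10 m/kyr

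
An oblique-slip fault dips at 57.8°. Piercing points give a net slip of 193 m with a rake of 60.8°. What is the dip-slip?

168 m

dip-slip = net slip × sin(rake) = 193 m × sin(60.8°) = 168 m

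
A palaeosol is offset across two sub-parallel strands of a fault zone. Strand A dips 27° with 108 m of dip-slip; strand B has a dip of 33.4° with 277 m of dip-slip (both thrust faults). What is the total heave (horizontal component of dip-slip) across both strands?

327 m

heave_A = 108 × cos(27°) = 96.23 m
heave_B = 277 × cos(33.4°) = 231.3 m
total = 96.23 + 231.3 = 327 m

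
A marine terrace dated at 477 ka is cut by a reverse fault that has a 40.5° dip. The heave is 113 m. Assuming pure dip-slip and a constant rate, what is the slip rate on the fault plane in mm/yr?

dip-slip = heave / cos(dip) = 113 m / cos(40.5°) = 148.6 m
rate = 148.6 m / 477 ka = 0.000312 m/yr = 0.312 mm/yr

0.312 mm/yr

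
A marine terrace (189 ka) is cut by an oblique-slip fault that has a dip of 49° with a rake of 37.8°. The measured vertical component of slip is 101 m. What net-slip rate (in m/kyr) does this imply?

dip-slip = throw / sin(dip) = 101 / sin(49°) = 133.8 m
net slip = dip-slip / sin(rake) = 133.8 / sin(37.8°) = 218.3 m
rate = 218.3 m / 189 ka = 0.00116 m/yr = 1.16 m/kyr

1.16 m/kyr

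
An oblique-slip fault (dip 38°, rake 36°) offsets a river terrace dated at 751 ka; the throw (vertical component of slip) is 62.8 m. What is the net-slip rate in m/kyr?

dip-slip = throw / sin(dip) = 62.8 / sin(38°) = 102 m
net slip = dip-slip / sin(rake) = 102 / sin(36°) = 173.5 m
rate = 173.5 m / 751 ka = 0.000231 m/yr = 0.231 m/kyr

0.231 m/kyr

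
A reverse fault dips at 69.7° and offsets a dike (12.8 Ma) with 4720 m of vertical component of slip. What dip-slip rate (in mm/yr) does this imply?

dip-slip = throw / sin(dip) = 4720 m / sin(69.7°) = 5033 m
rate = 5033 m / 12.8 Ma = 0.000393 m/yr = 0.393 mm/yr

0.393 mm/yr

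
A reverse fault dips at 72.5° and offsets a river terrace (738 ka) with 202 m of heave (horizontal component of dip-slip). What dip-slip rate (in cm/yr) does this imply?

0.0910 cm/yr

dip-slip = heave / cos(dip) = 202 m / cos(72.5°) = 671.8 m
rate = 671.8 m / 738 ka = 0.000910 m/yr = 0.0910 cm/yr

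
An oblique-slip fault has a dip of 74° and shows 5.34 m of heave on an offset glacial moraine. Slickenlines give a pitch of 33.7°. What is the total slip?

dip-slip = heave / cos(dip) = 5.34 / cos(74°) = 19.37 m
net slip = dip-slip / sin(rake) = 19.37 / sin(33.7°) = 34.9 m

34.9 m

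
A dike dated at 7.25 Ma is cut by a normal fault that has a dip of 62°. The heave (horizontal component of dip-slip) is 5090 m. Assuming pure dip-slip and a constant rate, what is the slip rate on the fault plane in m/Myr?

dip-slip = heave / cos(dip) = 5090 m / cos(62°) = 10840 m
rate = 10840 m / 7.25 Ma = 0.00150 m/yr = 1500 m/Myr

1500 m/Myr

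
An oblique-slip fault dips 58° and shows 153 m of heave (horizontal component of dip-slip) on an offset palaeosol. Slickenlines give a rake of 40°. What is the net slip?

dip-slip = heave / cos(dip) = 153 / cos(58°) = 288.7 m
net slip = dip-slip / sin(rake) = 288.7 / sin(40°) = 449 m

449 m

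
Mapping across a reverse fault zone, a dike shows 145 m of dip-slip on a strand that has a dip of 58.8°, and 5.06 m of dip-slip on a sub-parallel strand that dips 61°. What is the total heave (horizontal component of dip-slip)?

77.6 m

heave_A = 145 × cos(58.8°) = 75.11 m
heave_B = 5.06 × cos(61°) = 2.453 m
total = 75.11 + 2.453 = 77.6 m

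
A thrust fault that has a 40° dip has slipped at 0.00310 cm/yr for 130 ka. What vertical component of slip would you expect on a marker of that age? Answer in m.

2.59 m

dip-slip = rate × time = 0.00310 cm/yr × 130 ka = 4.030 m
throw = dip-slip × sin(dip) = 4.030 × sin(40°) = 2.59 m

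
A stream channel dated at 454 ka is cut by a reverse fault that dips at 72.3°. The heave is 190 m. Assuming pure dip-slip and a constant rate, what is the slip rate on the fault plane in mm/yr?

1.38 mm/yr

dip-slip = heave / cos(dip) = 190 m / cos(72.3°) = 624.9 m
rate = 624.9 m / 454 ka = 0.00138 m/yr = 1.38 mm/yr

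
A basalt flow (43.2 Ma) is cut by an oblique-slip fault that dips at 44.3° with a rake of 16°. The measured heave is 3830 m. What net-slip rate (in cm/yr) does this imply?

dip-slip = heave / cos(dip) = 3830 / cos(44.3°) = 5351 m
net slip = dip-slip / sin(rake) = 5351 / sin(16°) = 19410 m
rate = 19410 m / 43.2 Ma = 0.000449 m/yr = 0.0449 cm/yr

0.0449 cm/yr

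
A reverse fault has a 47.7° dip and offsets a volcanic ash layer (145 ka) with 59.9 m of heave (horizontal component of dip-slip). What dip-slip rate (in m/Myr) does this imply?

614 m/Myr

dip-slip = heave / cos(dip) = 59.9 m / cos(47.7°) = 89 m
rate = 89 m / 145 ka = 0.000614 m/yr = 614 m/Myr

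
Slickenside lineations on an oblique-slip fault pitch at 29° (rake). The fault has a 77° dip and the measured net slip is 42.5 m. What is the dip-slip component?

dip-slip = net slip × sin(rake) = 42.5 m × sin(29°) = 20.6 m

20.6 m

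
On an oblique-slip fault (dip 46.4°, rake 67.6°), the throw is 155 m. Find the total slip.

232 m

dip-slip = throw / sin(dip) = 155 / sin(46.4°) = 214 m
net slip = dip-slip / sin(rake) = 214 / sin(67.6°) = 232 m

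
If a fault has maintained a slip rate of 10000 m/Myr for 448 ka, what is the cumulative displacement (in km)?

slip = rate × time = 10000 m/Myr × 448 ka = 4480 m = 4.48 km

4.48 km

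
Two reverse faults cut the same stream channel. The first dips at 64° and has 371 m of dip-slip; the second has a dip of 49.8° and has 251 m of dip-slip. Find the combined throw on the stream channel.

525 m

throw_A = 371 × sin(64°) = 333.5 m
throw_B = 251 × sin(49.8°) = 191.7 m
total = 333.5 + 191.7 = 525 m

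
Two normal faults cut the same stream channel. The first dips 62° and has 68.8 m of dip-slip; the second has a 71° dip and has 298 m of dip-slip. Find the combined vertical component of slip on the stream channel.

343 m

throw_A = 68.8 × sin(62°) = 60.75 m
throw_B = 298 × sin(71°) = 281.8 m
total = 60.75 + 281.8 = 343 m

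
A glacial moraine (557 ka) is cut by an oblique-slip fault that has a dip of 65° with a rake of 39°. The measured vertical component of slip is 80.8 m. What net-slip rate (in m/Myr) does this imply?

254 m/Myr

dip-slip = throw / sin(dip) = 80.8 / sin(65°) = 89.15 m
net slip = dip-slip / sin(rake) = 89.15 / sin(39°) = 141.7 m
rate = 141.7 m / 557 ka = 0.000254 m/yr = 254 m/Myr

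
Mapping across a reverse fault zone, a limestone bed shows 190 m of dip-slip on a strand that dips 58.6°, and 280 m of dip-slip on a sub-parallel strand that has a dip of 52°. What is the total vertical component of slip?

383 m

throw_A = 190 × sin(58.6°) = 162.2 m
throw_B = 280 × sin(52°) = 220.6 m
total = 162.2 + 220.6 = 383 m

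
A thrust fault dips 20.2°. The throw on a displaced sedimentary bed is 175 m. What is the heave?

heave = throw / tan(dip) = 175 / tan(20.2°) = 476 m

476 m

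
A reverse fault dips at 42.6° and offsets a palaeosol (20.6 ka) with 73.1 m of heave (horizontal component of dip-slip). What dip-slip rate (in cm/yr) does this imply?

dip-slip = heave / cos(dip) = 73.1 m / cos(42.6°) = 99.31 m
rate = 99.31 m / 20.6 ka = 0.00482 m/yr = 0.482 cm/yr

0.482 cm/yr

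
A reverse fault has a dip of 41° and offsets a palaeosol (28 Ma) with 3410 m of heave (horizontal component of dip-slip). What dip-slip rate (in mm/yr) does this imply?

0.161 mm/yr

dip-slip = heave / cos(dip) = 3410 m / cos(41°) = 4518 m
rate = 4518 m / 28 Ma = 0.000161 m/yr = 0.161 mm/yr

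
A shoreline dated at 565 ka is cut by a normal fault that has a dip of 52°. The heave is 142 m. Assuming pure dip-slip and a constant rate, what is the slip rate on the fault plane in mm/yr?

0.408 mm/yr

dip-slip = heave / cos(dip) = 142 m / cos(52°) = 230.6 m
rate = 230.6 m / 565 ka = 0.000408 m/yr = 0.408 mm/yr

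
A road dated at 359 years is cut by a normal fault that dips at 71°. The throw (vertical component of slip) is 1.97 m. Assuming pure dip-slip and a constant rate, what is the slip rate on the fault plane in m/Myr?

5800 m/Myr

dip-slip = throw / sin(dip) = 1.97 m / sin(71°) = 2.084 m
rate = 2.084 m / 359 years = 0.00580 m/yr = 5800 m/Myr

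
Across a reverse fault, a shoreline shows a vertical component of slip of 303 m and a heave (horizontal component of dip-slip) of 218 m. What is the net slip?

373 m

net slip = √(throw² + heave²) = √(303² + 218²) = 373 m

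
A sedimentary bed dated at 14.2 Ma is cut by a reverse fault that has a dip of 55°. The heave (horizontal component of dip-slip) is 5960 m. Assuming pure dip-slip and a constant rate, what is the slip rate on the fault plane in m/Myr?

dip-slip = heave / cos(dip) = 5960 m / cos(55°) = 10390 m
rate = 10390 m / 14.2 Ma = 0.000732 m/yr = 732 m/Myr

732 m/Myr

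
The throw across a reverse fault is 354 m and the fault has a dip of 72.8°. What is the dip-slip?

dip-slip = throw / sin(dip) = 354 / sin(72.8°) = 371 m

371 m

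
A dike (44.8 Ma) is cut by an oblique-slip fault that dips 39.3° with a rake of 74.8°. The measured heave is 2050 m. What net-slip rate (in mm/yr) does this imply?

0.0613 mm/yr

dip-slip = heave / cos(dip) = 2050 / cos(39.3°) = 2649 m
net slip = dip-slip / sin(rake) = 2649 / sin(74.8°) = 2745 m
rate = 2745 m / 44.8 Ma = 0.0000613 m/yr = 0.0613 mm/yr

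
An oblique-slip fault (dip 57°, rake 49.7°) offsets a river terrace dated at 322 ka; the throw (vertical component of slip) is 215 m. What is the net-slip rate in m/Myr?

1040 m/Myr

dip-slip = throw / sin(dip) = 215 / sin(57°) = 256.4 m
net slip = dip-slip / sin(rake) = 256.4 / sin(49.7°) = 336.1 m
rate = 336.1 m / 322 ka = 0.00104 m/yr = 1040 m/Myr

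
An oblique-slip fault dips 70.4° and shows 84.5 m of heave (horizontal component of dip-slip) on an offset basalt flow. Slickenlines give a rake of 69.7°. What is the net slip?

dip-slip = heave / cos(dip) = 84.5 / cos(70.4°) = 251.9 m
net slip = dip-slip / sin(rake) = 251.9 / sin(69.7°) = 269 m

269 m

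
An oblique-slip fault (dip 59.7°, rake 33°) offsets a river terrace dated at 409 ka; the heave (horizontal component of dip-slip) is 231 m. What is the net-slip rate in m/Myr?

2060 m/Myr

dip-slip = heave / cos(dip) = 231 / cos(59.7°) = 457.9 m
net slip = dip-slip / sin(rake) = 457.9 / sin(33°) = 840.7 m
rate = 840.7 m / 409 ka = 0.00206 m/yr = 2060 m/Myr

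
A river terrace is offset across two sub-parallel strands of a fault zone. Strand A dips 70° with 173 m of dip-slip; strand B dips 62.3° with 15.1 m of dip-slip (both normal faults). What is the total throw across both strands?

throw_A = 173 × sin(70°) = 162.6 m
throw_B = 15.1 × sin(62.3°) = 13.37 m
total = 162.6 + 13.37 = 176 m

176 m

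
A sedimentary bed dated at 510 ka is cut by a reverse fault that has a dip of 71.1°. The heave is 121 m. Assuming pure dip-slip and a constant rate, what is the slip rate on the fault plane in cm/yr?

dip-slip = heave / cos(dip) = 121 m / cos(71.1°) = 373.6 m
rate = 373.6 m / 510 ka = 0.000732 m/yr = 0.0732 cm/yr

0.0732 cm/yr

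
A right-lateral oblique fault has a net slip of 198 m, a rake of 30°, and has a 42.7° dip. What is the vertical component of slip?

67.1 m

dip-slip = net slip × sin(rake) = 198 m × sin(30°) = 99 m
throw = dip-slip × sin(dip) = 99 × sin(42.7°) = 67.1 m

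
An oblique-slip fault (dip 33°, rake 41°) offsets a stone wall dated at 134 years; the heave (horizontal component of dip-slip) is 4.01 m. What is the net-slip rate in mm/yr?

dip-slip = heave / cos(dip) = 4.01 / cos(33°) = 4.781 m
net slip = dip-slip / sin(rake) = 4.781 / sin(41°) = 7.288 m
rate = 7.288 m / 134 years = 0.0544 m/yr = 54.4 mm/yr

54.4 mm/yr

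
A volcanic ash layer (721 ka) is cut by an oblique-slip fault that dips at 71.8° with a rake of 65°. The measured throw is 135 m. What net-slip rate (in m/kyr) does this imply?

dip-slip = throw / sin(dip) = 135 / sin(71.8°) = 142.1 m
net slip = dip-slip / sin(rake) = 142.1 / sin(65°) = 156.8 m
rate = 156.8 m / 721 ka = 0.000217 m/yr = 0.217 m/kyr

0.217 m/kyr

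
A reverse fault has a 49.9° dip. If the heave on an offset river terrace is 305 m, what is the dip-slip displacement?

474 m

dip-slip = heave / cos(dip) = 305 / cos(49.9°) = 474 m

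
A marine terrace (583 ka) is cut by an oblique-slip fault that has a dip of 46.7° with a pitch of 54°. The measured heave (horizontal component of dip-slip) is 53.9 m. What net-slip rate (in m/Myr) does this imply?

dip-slip = heave / cos(dip) = 53.9 / cos(46.7°) = 78.59 m
net slip = dip-slip / sin(rake) = 78.59 / sin(54°) = 97.15 m
rate = 97.15 m / 583 ka = 0.000167 m/yr = 167 m/Myr

167 m/Myr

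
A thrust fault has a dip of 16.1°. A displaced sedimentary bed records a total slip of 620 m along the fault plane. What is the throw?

172 m

throw = dip-slip × sin(dip) = 620 m × sin(16.1°) = 172 m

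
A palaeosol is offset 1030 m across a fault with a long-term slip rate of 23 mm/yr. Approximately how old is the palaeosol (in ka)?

44.8 ka

age = offset / rate = 1030 m / (23 mm/yr) = 44800 yr = 44.8 ka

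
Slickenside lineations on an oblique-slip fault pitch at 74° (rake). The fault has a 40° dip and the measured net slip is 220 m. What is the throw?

136 m

dip-slip = net slip × sin(rake) = 220 m × sin(74°) = 211.5 m
throw = dip-slip × sin(dip) = 211.5 × sin(40°) = 136 m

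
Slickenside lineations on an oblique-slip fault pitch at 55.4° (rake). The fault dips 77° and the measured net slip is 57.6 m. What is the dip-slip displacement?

dip-slip = net slip × sin(rake) = 57.6 m × sin(55.4°) = 47.4 m

47.4 m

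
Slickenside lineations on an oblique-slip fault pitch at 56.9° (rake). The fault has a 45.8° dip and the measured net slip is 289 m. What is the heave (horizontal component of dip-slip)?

169 m

dip-slip = net slip × sin(rake) = 289 m × sin(56.9°) = 242.1 m
heave = dip-slip × cos(dip) = 242.1 × cos(45.8°) = 169 m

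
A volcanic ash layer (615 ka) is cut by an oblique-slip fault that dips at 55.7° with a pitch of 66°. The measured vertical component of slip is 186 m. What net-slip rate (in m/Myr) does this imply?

dip-slip = throw / sin(dip) = 186 / sin(55.7°) = 225.2 m
net slip = dip-slip / sin(rake) = 225.2 / sin(66°) = 246.5 m
rate = 246.5 m / 615 ka = 0.000401 m/yr = 401 m/Myr

401 m/Myr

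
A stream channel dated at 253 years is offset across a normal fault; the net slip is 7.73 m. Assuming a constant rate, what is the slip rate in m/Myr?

rate = 7.73 m / 253 years = 0.0306 m/yr = 30600 m/Myr

30600 m/Myr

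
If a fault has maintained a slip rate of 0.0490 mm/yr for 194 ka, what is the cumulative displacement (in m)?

9.51 m

slip = rate × time = 0.0490 mm/yr × 194 ka = 9.51 m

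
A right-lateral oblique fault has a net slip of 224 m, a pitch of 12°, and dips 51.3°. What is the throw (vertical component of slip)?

36.3 m

dip-slip = net slip × sin(rake) = 224 m × sin(12°) = 46.57 m
throw = dip-slip × sin(dip) = 46.57 × sin(51.3°) = 36.3 m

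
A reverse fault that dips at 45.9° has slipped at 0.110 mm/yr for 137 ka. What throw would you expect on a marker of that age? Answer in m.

10.8 m

dip-slip = rate × time = 0.110 mm/yr × 137 ka = 15.07 m
throw = dip-slip × sin(dip) = 15.07 × sin(45.9°) = 10.8 m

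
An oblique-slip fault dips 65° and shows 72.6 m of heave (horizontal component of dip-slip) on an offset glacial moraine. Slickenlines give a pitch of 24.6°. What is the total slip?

dip-slip = heave / cos(dip) = 72.6 / cos(65°) = 171.8 m
net slip = dip-slip / sin(rake) = 171.8 / sin(24.6°) = 413 m

413 m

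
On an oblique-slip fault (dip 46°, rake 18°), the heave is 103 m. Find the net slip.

480 m

dip-slip = heave / cos(dip) = 103 / cos(46°) = 148.3 m
net slip = dip-slip / sin(rake) = 148.3 / sin(18°) = 480 m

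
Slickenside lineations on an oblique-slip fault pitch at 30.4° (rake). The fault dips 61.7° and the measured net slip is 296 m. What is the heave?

71 m

dip-slip = net slip × sin(rake) = 296 m × sin(30.4°) = 149.8 m
heave = dip-slip × cos(dip) = 149.8 × cos(61.7°) = 71 m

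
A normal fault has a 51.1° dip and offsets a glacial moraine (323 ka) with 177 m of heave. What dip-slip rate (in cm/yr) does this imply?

0.0873 cm/yr

dip-slip = heave / cos(dip) = 177 m / cos(51.1°) = 281.9 m
rate = 281.9 m / 323 ka = 0.000873 m/yr = 0.0873 cm/yr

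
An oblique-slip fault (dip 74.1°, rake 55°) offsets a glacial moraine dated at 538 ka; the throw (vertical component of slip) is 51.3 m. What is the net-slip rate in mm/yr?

dip-slip = throw / sin(dip) = 51.3 / sin(74.1°) = 53.34 m
net slip = dip-slip / sin(rake) = 53.34 / sin(55°) = 65.12 m
rate = 65.12 m / 538 ka = 0.000121 m/yr = 0.121 mm/yr

0.121 mm/yr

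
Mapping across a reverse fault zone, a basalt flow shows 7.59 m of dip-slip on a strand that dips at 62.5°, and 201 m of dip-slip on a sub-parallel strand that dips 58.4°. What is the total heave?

heave_A = 7.59 × cos(62.5°) = 3.505 m
heave_B = 201 × cos(58.4°) = 105.3 m
total = 3.505 + 105.3 = 109 m

109 m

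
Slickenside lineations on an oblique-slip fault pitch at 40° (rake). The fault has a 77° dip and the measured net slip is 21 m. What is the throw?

dip-slip = net slip × sin(rake) = 21 m × sin(40°) = 13.50 m
throw = dip-slip × sin(dip) = 13.50 × sin(77°) = 13.2 m

13.2 m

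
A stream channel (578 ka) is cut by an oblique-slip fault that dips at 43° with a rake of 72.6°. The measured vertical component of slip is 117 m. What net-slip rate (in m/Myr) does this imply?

311 m/Myr

dip-slip = throw / sin(dip) = 117 / sin(43°) = 171.6 m
net slip = dip-slip / sin(rake) = 171.6 / sin(72.6°) = 179.8 m
rate = 179.8 m / 578 ka = 0.000311 m/yr = 311 m/Myr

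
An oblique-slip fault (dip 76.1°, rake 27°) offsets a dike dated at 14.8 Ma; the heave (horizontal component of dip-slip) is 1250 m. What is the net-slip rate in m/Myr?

774 m/Myr

dip-slip = heave / cos(dip) = 1250 / cos(76.1°) = 5203 m
net slip = dip-slip / sin(rake) = 5203 / sin(27°) = 11460 m
rate = 11460 m / 14.8 Ma = 0.000774 m/yr = 774 m/Myr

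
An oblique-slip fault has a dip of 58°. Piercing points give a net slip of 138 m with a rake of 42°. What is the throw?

78.3 m

dip-slip = net slip × sin(rake) = 138 m × sin(42°) = 92.34 m
throw = dip-slip × sin(dip) = 92.34 × sin(58°) = 78.3 m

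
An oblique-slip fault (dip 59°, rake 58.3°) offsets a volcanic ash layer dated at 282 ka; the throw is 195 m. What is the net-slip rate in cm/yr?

0.0948 cm/yr

dip-slip = throw / sin(dip) = 195 / sin(59°) = 227.5 m
net slip = dip-slip / sin(rake) = 227.5 / sin(58.3°) = 267.4 m
rate = 267.4 m / 282 ka = 0.000948 m/yr = 0.0948 cm/yr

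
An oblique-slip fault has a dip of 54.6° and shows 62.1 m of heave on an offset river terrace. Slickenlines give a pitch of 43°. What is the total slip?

dip-slip = heave / cos(dip) = 62.1 / cos(54.6°) = 107.2 m
net slip = dip-slip / sin(rake) = 107.2 / sin(43°) = 157 m

157 m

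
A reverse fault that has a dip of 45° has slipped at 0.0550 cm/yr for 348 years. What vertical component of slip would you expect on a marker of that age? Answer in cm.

13.5 cm

dip-slip = rate × time = 0.0550 cm/yr × 348 years = 0.1914 m
throw = dip-slip × sin(dip) = 0.1914 × sin(45°) = 0.135 m = 13.5 cm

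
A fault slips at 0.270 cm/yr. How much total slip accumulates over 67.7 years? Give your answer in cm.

18.3 cm

slip = rate × time = 0.270 cm/yr × 67.7 years = 0.183 m = 18.3 cm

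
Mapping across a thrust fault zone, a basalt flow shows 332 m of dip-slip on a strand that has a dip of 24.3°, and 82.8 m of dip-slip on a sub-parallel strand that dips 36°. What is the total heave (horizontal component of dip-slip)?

heave_A = 332 × cos(24.3°) = 302.6 m
heave_B = 82.8 × cos(36°) = 66.99 m
total = 302.6 + 66.99 = 370 m

370 m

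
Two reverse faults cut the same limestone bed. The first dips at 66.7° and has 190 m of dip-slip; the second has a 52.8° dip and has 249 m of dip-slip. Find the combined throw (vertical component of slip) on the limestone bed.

373 m

throw_A = 190 × sin(66.7°) = 174.5 m
throw_B = 249 × sin(52.8°) = 198.3 m
total = 174.5 + 198.3 = 373 m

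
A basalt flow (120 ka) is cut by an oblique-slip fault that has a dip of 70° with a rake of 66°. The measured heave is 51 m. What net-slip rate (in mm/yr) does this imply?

dip-slip = heave / cos(dip) = 51 / cos(70°) = 149.1 m
net slip = dip-slip / sin(rake) = 149.1 / sin(66°) = 163.2 m
rate = 163.2 m / 120 ka = 0.00136 m/yr = 1.36 mm/yr

1.36 mm/yr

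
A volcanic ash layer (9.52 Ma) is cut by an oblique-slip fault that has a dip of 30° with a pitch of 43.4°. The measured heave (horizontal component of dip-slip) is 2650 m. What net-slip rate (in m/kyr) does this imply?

dip-slip = heave / cos(dip) = 2650 / cos(30°) = 3060 m
net slip = dip-slip / sin(rake) = 3060 / sin(43.4°) = 4454 m
rate = 4454 m / 9.52 Ma = 0.000468 m/yr = 0.468 m/kyr

0.468 m/kyr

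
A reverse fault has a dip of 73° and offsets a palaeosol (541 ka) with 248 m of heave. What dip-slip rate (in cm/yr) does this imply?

dip-slip = heave / cos(dip) = 248 m / cos(73°) = 848.2 m
rate = 848.2 m / 541 ka = 0.00157 m/yr = 0.157 cm/yr

0.157 cm/yr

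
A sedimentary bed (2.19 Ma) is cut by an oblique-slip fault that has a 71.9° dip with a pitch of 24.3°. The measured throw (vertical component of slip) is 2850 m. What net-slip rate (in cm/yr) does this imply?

0.333 cm/yr

dip-slip = throw / sin(dip) = 2850 / sin(71.9°) = 2998 m
net slip = dip-slip / sin(rake) = 2998 / sin(24.3°) = 7286 m
rate = 7286 m / 2.19 Ma = 0.00333 m/yr = 0.333 cm/yr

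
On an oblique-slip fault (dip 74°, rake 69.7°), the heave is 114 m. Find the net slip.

441 m

dip-slip = heave / cos(dip) = 114 / cos(74°) = 413.6 m
net slip = dip-slip / sin(rake) = 413.6 / sin(69.7°) = 441 m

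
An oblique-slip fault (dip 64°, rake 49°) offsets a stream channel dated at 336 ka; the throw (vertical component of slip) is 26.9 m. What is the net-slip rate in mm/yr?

0.118 mm/yr

dip-slip = throw / sin(dip) = 26.9 / sin(64°) = 29.93 m
net slip = dip-slip / sin(rake) = 29.93 / sin(49°) = 39.66 m
rate = 39.66 m / 336 ka = 0.000118 m/yr = 0.118 mm/yr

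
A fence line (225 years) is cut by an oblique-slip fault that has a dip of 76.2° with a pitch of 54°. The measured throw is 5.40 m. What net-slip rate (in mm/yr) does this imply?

30.5 mm/yr

dip-slip = throw / sin(dip) = 5.40 / sin(76.2°) = 5.561 m
net slip = dip-slip / sin(rake) = 5.561 / sin(54°) = 6.873 m
rate = 6.873 m / 225 years = 0.0305 m/yr = 30.5 mm/yr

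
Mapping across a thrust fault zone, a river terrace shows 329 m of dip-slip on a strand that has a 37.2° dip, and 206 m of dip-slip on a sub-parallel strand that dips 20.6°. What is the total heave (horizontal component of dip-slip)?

455 m

heave_A = 329 × cos(37.2°) = 262.1 m
heave_B = 206 × cos(20.6°) = 192.8 m
total = 262.1 + 192.8 = 455 m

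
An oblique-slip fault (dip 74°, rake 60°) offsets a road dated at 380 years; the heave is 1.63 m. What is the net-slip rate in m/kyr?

dip-slip = heave / cos(dip) = 1.63 / cos(74°) = 5.914 m
net slip = dip-slip / sin(rake) = 5.914 / sin(60°) = 6.828 m
rate = 6.828 m / 380 years = 0.0180 m/yr = 18 m/kyr

18 m/kyr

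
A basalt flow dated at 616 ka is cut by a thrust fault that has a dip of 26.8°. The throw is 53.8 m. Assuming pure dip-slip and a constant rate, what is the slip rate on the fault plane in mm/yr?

0.194 mm/yr

dip-slip = throw / sin(dip) = 53.8 m / sin(26.8°) = 119.3 m
rate = 119.3 m / 616 ka = 0.000194 m/yr = 0.194 mm/yr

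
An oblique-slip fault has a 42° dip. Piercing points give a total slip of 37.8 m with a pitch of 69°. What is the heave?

26.2 m

dip-slip = net slip × sin(rake) = 37.8 m × sin(69°) = 35.29 m
heave = dip-slip × cos(dip) = 35.29 × cos(42°) = 26.2 m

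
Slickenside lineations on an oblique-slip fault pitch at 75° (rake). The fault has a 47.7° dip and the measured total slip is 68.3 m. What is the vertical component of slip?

dip-slip = net slip × sin(rake) = 68.3 m × sin(75°) = 65.97 m
throw = dip-slip × sin(dip) = 65.97 × sin(47.7°) = 48.8 m

48.8 m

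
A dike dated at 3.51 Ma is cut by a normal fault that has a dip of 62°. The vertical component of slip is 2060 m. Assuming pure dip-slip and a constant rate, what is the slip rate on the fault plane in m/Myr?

665 m/Myr

dip-slip = throw / sin(dip) = 2060 m / sin(62°) = 2333 m
rate = 2333 m / 3.51 Ma = 0.000665 m/yr = 665 m/Myr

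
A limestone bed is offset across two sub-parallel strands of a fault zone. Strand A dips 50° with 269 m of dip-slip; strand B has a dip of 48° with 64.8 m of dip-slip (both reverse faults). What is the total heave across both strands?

216 m

heave_A = 269 × cos(50°) = 172.9 m
heave_B = 64.8 × cos(48°) = 43.36 m
total = 172.9 + 43.36 = 216 m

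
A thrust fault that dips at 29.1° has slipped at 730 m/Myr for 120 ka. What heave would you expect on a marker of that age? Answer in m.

dip-slip = rate × time = 730 m/Myr × 120 ka = 87.60 m
heave = dip-slip × cos(dip) = 87.60 × cos(29.1°) = 76.5 m

76.5 m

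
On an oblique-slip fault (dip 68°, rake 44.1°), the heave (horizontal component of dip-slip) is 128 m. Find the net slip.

dip-slip = heave / cos(dip) = 128 / cos(68°) = 341.7 m
net slip = dip-slip / sin(rake) = 341.7 / sin(44.1°) = 491 m

491 m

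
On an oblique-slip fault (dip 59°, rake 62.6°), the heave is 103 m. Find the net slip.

225 m

dip-slip = heave / cos(dip) = 103 / cos(59°) = 200 m
net slip = dip-slip / sin(rake) = 200 / sin(62.6°) = 225 m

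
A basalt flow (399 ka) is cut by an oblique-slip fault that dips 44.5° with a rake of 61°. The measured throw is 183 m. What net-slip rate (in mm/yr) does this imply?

0.748 mm/yr

dip-slip = throw / sin(dip) = 183 / sin(44.5°) = 261.1 m
net slip = dip-slip / sin(rake) = 261.1 / sin(61°) = 298.5 m
rate = 298.5 m / 399 ka = 0.000748 m/yr = 0.748 mm/yr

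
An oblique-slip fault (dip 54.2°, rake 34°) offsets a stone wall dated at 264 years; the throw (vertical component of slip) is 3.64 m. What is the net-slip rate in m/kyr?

dip-slip = throw / sin(dip) = 3.64 / sin(54.2°) = 4.488 m
net slip = dip-slip / sin(rake) = 4.488 / sin(34°) = 8.026 m
rate = 8.026 m / 264 years = 0.0304 m/yr = 30.4 m/kyr

30.4 m/kyr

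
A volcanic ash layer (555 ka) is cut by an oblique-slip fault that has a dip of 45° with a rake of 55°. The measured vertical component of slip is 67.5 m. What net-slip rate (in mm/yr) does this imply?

0.210 mm/yr

dip-slip = throw / sin(dip) = 67.5 / sin(45°) = 95.46 m
net slip = dip-slip / sin(rake) = 95.46 / sin(55°) = 116.5 m
rate = 116.5 m / 555 ka = 0.000210 m/yr = 0.210 mm/yr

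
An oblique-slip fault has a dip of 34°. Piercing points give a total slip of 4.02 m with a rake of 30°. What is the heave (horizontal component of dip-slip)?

1.67 m

dip-slip = net slip × sin(rake) = 4.02 m × sin(30°) = 2.010 m
heave = dip-slip × cos(dip) = 2.010 × cos(34°) = 1.67 m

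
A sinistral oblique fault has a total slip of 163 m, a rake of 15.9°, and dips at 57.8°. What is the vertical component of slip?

37.8 m

dip-slip = net slip × sin(rake) = 163 m × sin(15.9°) = 44.66 m
throw = dip-slip × sin(dip) = 44.66 × sin(57.8°) = 37.8 m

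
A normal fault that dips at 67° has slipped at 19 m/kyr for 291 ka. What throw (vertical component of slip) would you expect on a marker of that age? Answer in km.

5.09 km

dip-slip = rate × time = 19 m/kyr × 291 ka = 5529 m
throw = dip-slip × sin(dip) = 5529 × sin(67°) = 5090 m = 5.09 km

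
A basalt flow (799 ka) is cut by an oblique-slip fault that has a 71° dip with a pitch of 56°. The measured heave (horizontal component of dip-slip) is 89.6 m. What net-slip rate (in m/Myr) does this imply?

dip-slip = heave / cos(dip) = 89.6 / cos(71°) = 275.2 m
net slip = dip-slip / sin(rake) = 275.2 / sin(56°) = 332 m
rate = 332 m / 799 ka = 0.000415 m/yr = 415 m/Myr

415 m/Myr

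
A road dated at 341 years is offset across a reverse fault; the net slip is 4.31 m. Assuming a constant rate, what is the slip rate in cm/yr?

1.26 cm/yr

rate = 4.31 m / 341 years = 0.0126 m/yr = 1.26 cm/yr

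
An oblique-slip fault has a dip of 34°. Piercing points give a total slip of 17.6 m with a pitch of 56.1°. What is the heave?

dip-slip = net slip × sin(rake) = 17.6 m × sin(56.1°) = 14.61 m
heave = dip-slip × cos(dip) = 14.61 × cos(34°) = 12.1 m

12.1 m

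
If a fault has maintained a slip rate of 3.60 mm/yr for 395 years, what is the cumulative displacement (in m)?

1.42 m

slip = rate × time = 3.60 mm/yr × 395 years = 1.42 m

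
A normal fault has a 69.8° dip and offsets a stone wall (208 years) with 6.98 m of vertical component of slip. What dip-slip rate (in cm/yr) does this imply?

3.58 cm/yr

dip-slip = throw / sin(dip) = 6.98 m / sin(69.8°) = 7.437 m
rate = 7.437 m / 208 years = 0.0358 m/yr = 3.58 cm/yr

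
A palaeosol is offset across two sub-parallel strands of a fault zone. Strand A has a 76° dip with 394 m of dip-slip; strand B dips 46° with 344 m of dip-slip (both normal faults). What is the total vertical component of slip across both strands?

630 m

throw_A = 394 × sin(76°) = 382.3 m
throw_B = 344 × sin(46°) = 247.5 m
total = 382.3 + 247.5 = 630 m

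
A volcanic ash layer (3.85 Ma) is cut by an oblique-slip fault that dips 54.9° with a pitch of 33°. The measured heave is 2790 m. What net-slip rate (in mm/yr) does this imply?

dip-slip = heave / cos(dip) = 2790 / cos(54.9°) = 4852 m
net slip = dip-slip / sin(rake) = 4852 / sin(33°) = 8909 m
rate = 8909 m / 3.85 Ma = 0.00231 m/yr = 2.31 mm/yr

2.31 mm/yr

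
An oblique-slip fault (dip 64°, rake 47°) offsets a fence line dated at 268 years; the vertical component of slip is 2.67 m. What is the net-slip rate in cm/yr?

dip-slip = throw / sin(dip) = 2.67 / sin(64°) = 2.971 m
net slip = dip-slip / sin(rake) = 2.971 / sin(47°) = 4.062 m
rate = 4.062 m / 268 years = 0.0152 m/yr = 1.52 cm/yr

1.52 cm/yr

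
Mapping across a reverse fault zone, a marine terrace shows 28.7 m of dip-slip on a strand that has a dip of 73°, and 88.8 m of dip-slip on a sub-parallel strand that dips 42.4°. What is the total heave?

74 m

heave_A = 28.7 × cos(73°) = 8.391 m
heave_B = 88.8 × cos(42.4°) = 65.57 m
total = 8.391 + 65.57 = 74 m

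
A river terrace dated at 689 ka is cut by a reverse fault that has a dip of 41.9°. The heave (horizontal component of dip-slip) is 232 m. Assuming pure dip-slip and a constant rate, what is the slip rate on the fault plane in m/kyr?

0.452 m/kyr

dip-slip = heave / cos(dip) = 232 m / cos(41.9°) = 311.7 m
rate = 311.7 m / 689 ka = 0.000452 m/yr = 0.452 m/kyr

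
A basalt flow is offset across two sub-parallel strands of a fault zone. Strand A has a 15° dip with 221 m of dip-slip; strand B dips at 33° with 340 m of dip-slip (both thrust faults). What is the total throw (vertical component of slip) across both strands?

throw_A = 221 × sin(15°) = 57.20 m
throw_B = 340 × sin(33°) = 185.2 m
total = 57.20 + 185.2 = 242 m

242 m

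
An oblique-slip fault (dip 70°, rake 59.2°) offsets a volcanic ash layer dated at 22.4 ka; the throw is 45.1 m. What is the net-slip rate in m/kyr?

2.49 m/kyr

dip-slip = throw / sin(dip) = 45.1 / sin(70°) = 47.99 m
net slip = dip-slip / sin(rake) = 47.99 / sin(59.2°) = 55.88 m
rate = 55.88 m / 22.4 ka = 0.00249 m/yr = 2.49 m/kyr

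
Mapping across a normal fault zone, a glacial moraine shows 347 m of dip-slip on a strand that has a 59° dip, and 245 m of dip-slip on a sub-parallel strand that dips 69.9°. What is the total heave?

263 m

heave_A = 347 × cos(59°) = 178.7 m
heave_B = 245 × cos(69.9°) = 84.20 m
total = 178.7 + 84.20 = 263 m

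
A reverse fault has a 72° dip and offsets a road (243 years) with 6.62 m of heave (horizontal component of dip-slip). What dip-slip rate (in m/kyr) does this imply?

88.2 m/kyr

dip-slip = heave / cos(dip) = 6.62 m / cos(72°) = 21.42 m
rate = 21.42 m / 243 years = 0.0882 m/yr = 88.2 m/kyr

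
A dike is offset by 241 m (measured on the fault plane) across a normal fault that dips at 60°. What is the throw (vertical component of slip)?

209 m

throw = dip-slip × sin(dip) = 241 m × sin(60°) = 209 m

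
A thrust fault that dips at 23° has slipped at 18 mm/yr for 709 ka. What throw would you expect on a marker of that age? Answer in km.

dip-slip = rate × time = 18 mm/yr × 709 ka = 12760 m
throw = dip-slip × sin(dip) = 12760 × sin(23°) = 4990 m = 4.99 km

4.99 km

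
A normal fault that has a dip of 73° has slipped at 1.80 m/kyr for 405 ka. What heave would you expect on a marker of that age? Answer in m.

dip-slip = rate × time = 1.80 m/kyr × 405 ka = 729 m
heave = dip-slip × cos(dip) = 729 × cos(73°) = 213 m

213 m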